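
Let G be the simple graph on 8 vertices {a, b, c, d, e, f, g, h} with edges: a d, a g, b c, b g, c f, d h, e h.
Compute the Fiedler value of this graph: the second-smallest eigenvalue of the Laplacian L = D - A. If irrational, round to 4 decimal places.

Reading degrees in the order [a, b, c, d, e, f, g, h] gives [2, 2, 2, 2, 1, 1, 2, 2]; set D = diag(2, 2, 2, 2, 1, 1, 2, 2) and form L = D - A. Computing the eigenvalues of L and sorting gives [0, 0.1522, 0.5858, 1.2346, 2, 2.7654, 3.4142, 3.8478]. The Fiedler value lambda_2 = 0.1522 is strictly positive, so the graph is connected.

0.1522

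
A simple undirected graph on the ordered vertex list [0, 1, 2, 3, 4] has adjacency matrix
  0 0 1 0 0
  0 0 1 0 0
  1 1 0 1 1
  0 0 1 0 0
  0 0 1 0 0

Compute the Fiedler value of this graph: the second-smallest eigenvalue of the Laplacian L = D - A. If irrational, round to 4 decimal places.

1

Each diagonal entry of L is the vertex degree and each off-diagonal entry is -1 where an edge is present, 0 otherwise; in the order [0, 1, 2, 3, 4] the diagonal is [1, 1, 4, 1, 1]. The smallest Laplacian eigenvalue is always 0. The next one, lambda_2 = 1, measures how hard the graph is to disconnect: larger values mean better connectivity. The largest eigenvalue, 5, is at most the vertex count 5.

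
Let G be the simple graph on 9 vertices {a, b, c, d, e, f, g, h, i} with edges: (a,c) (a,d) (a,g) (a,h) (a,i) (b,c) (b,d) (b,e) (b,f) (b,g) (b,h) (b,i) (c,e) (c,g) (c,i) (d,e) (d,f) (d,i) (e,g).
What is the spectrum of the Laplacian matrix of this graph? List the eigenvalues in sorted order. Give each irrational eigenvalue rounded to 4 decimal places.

With the vertex order [a, b, c, d, e, f, g, h, i], the degrees are [5, 7, 5, 5, 4, 2, 4, 2, 4], giving D = diag(5, 7, 5, 5, 4, 2, 4, 2, 4) and L = D - A. The multiplicity of 0 as a Laplacian eigenvalue equals the number of connected components. The single zero eigenvalue shows the graph is connected. There is one zero in the spectrum, matching the 1 component.

[0, 1.7263, 2.0405, 3.4224, 4.3933, 5.2835, 5.9119, 6.8627, 8.3594]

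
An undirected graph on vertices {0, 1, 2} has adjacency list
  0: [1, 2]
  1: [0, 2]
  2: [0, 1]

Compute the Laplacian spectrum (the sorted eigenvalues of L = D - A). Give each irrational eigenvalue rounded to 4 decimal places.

[0, 3, 3]

With the vertex order [0, 1, 2], the degrees are [2, 2, 2], giving D = diag(2, 2, 2) and L = D - A. L is symmetric positive semidefinite, so every eigenvalue is real and nonnegative. The eigenvalues sum to 6, which equals trace(L) = 2|E|.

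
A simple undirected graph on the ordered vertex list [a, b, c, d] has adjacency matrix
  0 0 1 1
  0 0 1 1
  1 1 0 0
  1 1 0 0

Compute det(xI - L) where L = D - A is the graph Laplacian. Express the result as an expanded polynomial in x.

x^4 - 8x^3 + 20x^2 - 16x

Each diagonal entry of L is the vertex degree and each off-diagonal entry is -1 where an edge is present, 0 otherwise; in the order [a, b, c, d] the diagonal is [2, 2, 2, 2]. Computing det(xI - L) by cofactor expansion (or equivalently via sum-over-permutations) gives x^4 - 8x^3 + 20x^2 - 16x. Since p(0) = det(-L) = 0, x divides p(x). By the matrix-tree theorem the graph has (1/4) * product of the nonzero eigenvalues = 4 spanning trees.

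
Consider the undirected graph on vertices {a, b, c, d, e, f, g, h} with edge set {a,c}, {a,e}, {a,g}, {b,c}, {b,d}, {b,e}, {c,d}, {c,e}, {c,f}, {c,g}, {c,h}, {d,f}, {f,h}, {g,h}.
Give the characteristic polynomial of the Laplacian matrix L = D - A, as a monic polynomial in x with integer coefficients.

Reading degrees in the order [a, b, c, d, e, f, g, h] gives [3, 3, 7, 3, 3, 3, 3, 3]; set D = diag(3, 3, 7, 3, 3, 3, 3, 3) and form L = D - A. Computing det(xI - L) by cofactor expansion (or equivalently via sum-over-permutations) gives x^8 - 28x^7 + 322x^6 - 1974x^5 + 6965x^4 - 14126x^3 + 15225x^2 - 6728x. The coefficient of x^7 equals -trace(L) = -28, matching the sum of degrees.

x^8 - 28x^7 + 322x^6 - 1974x^5 + 6965x^4 - 14126x^3 + 15225x^2 - 6728x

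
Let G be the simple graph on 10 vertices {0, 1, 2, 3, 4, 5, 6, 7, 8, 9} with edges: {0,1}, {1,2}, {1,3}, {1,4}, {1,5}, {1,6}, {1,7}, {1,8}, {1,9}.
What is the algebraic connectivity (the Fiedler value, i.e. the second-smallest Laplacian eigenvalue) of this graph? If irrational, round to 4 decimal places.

1

Reading degrees in the order [0, 1, 2, 3, 4, 5, 6, 7, 8, 9] gives [1, 9, 1, 1, 1, 1, 1, 1, 1, 1]; set D = diag(1, 9, 1, 1, 1, 1, 1, 1, 1, 1) and form L = D - A. The sorted Laplacian eigenvalues are [0, 1, 1, 1, 1, 1, 1, 1, 1, 10]; the algebraic connectivity is the second entry, 1. The eigenvalues sum to 18, which equals trace(L) = 2|E|.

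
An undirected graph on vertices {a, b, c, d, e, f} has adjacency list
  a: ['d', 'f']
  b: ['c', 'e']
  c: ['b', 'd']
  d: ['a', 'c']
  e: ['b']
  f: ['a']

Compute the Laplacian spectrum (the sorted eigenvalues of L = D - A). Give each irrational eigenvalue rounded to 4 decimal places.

[0, 0.2679, 1, 2, 3, 3.7321]

Reading degrees in the order [a, b, c, d, e, f] gives [2, 2, 2, 2, 1, 1]; set D = diag(2, 2, 2, 2, 1, 1) and form L = D - A. Since every row of L sums to 0, the all-ones vector is in the kernel and 0 is an eigenvalue. The single zero eigenvalue shows the graph is connected.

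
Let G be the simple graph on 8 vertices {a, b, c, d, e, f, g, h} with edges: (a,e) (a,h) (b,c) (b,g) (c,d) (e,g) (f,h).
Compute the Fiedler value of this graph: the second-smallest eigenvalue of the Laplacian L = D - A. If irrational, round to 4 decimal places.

0.1522

Each diagonal entry of L is the vertex degree and each off-diagonal entry is -1 where an edge is present, 0 otherwise; in the order [a, b, c, d, e, f, g, h] the diagonal is [2, 2, 2, 1, 2, 1, 2, 2]. The sorted Laplacian eigenvalues are [0, 0.1522, 0.5858, 1.2346, 2, 2.7654, 3.4142, 3.8478]; the algebraic connectivity is the second entry, 0.1522.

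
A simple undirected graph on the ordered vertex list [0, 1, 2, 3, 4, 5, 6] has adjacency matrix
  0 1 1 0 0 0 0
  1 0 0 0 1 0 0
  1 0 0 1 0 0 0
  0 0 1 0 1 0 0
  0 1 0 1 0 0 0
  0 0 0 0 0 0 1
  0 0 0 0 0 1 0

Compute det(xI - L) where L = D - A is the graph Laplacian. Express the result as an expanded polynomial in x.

x^7 - 12x^6 + 55x^5 - 120x^4 + 125x^3 - 50x^2

With the vertex order [0, 1, 2, 3, 4, 5, 6], the degrees are [2, 2, 2, 2, 2, 1, 1], giving D = diag(2, 2, 2, 2, 2, 1, 1) and L = D - A. L has integer entries, so p(x) = det(xI - L) has integer coefficients. Expanding the determinant yields x^7 - 12x^6 + 55x^5 - 120x^4 + 125x^3 - 50x^2. The constant term is 0 because L is singular (the all-ones vector lies in its kernel). The eigenvalues sum to 12, which equals trace(L) = 2|E|.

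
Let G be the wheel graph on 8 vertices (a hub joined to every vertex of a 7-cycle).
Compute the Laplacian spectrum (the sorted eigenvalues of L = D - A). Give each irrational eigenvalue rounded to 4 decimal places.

[0, 1.7530, 1.7530, 3.4450, 3.4450, 4.8019, 4.8019, 8]

The graph has 8 vertices and degree multiset [7, 3, 3, 3, 3, 3, 3, 3]; D is the diagonal matrix of degrees and L = D - A. Since every row of L sums to 0, the all-ones vector is in the kernel and 0 is an eigenvalue. The single zero eigenvalue shows the graph is connected. The eigenvalues sum to 28, which equals trace(L) = 2|E|. By the matrix-tree theorem the graph has (1/8) * product of the nonzero eigenvalues = 841 spanning trees.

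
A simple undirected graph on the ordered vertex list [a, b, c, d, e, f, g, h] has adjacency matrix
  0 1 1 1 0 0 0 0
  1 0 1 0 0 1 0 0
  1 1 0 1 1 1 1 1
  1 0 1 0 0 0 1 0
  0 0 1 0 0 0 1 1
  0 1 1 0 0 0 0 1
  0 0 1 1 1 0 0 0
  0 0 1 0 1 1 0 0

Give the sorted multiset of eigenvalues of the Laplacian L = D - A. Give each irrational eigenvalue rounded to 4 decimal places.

Reading degrees in the order [a, b, c, d, e, f, g, h] gives [3, 3, 7, 3, 3, 3, 3, 3]; set D = diag(3, 3, 7, 3, 3, 3, 3, 3) and form L = D - A. Diagonalising L (or applying a numerical eigensolver to the 8x8 matrix) gives the spectrum above. The single zero eigenvalue shows the graph is connected. The largest eigenvalue, 8, is at most the vertex count 8.

[0, 1.7530, 1.7530, 3.4450, 3.4450, 4.8019, 4.8019, 8]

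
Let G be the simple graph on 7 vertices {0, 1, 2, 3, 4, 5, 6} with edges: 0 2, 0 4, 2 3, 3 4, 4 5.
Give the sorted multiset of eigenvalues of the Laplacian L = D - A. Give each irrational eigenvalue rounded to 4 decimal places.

With the vertex order [0, 1, 2, 3, 4, 5, 6], the degrees are [2, 0, 2, 2, 3, 1, 0], giving D = diag(2, 0, 2, 2, 3, 1, 0) and L = D - A. The multiplicity of 0 as a Laplacian eigenvalue equals the number of connected components. The 3 zero eigenvalues correspond to the 3 connected components. There are 3 zeros in the spectrum, matching the 3 components.

[0, 0, 0, 0.8299, 2, 2.6889, 4.4812]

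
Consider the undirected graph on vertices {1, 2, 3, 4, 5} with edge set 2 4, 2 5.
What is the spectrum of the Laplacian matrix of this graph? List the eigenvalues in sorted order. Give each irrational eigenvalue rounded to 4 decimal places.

Reading degrees in the order [1, 2, 3, 4, 5] gives [0, 2, 0, 1, 1]; set D = diag(0, 2, 0, 1, 1) and form L = D - A. The multiplicity of 0 as a Laplacian eigenvalue equals the number of connected components. The 3 zero eigenvalues correspond to the 3 connected components.

[0, 0, 0, 1, 3]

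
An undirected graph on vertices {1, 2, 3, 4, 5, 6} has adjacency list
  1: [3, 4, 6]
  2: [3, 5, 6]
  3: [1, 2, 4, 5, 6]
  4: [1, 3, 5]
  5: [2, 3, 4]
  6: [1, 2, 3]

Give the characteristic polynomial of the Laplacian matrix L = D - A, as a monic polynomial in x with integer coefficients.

x^6 - 20x^5 + 155x^4 - 580x^3 + 1045x^2 - 726x

With the vertex order [1, 2, 3, 4, 5, 6], the degrees are [3, 3, 5, 3, 3, 3], giving D = diag(3, 3, 5, 3, 3, 3) and L = D - A. L has integer entries, so p(x) = det(xI - L) has integer coefficients. Expanding the determinant yields x^6 - 20x^5 + 155x^4 - 580x^3 + 1045x^2 - 726x. The constant term is 0 because L is singular (the all-ones vector lies in its kernel). There is one zero in the spectrum, matching the 1 component.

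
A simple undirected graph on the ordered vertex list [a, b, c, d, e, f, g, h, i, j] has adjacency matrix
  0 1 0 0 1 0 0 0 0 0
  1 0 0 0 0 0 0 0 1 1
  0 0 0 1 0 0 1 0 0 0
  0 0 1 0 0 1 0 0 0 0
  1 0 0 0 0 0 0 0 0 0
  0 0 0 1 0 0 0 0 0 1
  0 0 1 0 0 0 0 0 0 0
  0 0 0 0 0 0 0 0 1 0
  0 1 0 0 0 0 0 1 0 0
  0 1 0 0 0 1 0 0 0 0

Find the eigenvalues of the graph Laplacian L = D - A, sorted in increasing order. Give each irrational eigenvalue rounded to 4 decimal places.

[0, 0.1277, 0.3820, 0.6297, 1.3820, 2, 2.6180, 2.7968, 3.6180, 4.4458]

With the vertex order [a, b, c, d, e, f, g, h, i, j], the degrees are [2, 3, 2, 2, 1, 2, 1, 1, 2, 2], giving D = diag(2, 3, 2, 2, 1, 2, 1, 1, 2, 2) and L = D - A. Since every row of L sums to 0, the all-ones vector is in the kernel and 0 is an eigenvalue. The single zero eigenvalue shows the graph is connected. The largest eigenvalue, 4.4458, is at most the vertex count 10.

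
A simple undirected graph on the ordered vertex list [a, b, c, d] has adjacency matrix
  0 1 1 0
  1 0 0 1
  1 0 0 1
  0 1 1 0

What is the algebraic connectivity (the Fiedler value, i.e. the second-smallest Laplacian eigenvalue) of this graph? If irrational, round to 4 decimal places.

2

Reading degrees in the order [a, b, c, d] gives [2, 2, 2, 2]; set D = diag(2, 2, 2, 2) and form L = D - A. The sorted Laplacian eigenvalues are [0, 2, 2, 4]; the algebraic connectivity is the second entry, 2. By the matrix-tree theorem the graph has (1/4) * product of the nonzero eigenvalues = 4 spanning trees.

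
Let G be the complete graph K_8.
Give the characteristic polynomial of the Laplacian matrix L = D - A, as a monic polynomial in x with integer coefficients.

The graph has 8 vertices and degree multiset [7, 7, 7, 7, 7, 7, 7, 7]; D is the diagonal matrix of degrees and L = D - A. L has integer entries, so p(x) = det(xI - L) has integer coefficients. Expanding the determinant yields x^8 - 56x^7 + 1344x^6 - 17920x^5 + 143360x^4 - 688128x^3 + 1835008x^2 - 2097152x. The coefficient of x^7 equals -trace(L) = -56, matching the sum of degrees. The largest eigenvalue, 8, is at most the vertex count 8.

x^8 - 56x^7 + 1344x^6 - 17920x^5 + 143360x^4 - 688128x^3 + 1835008x^2 - 2097152x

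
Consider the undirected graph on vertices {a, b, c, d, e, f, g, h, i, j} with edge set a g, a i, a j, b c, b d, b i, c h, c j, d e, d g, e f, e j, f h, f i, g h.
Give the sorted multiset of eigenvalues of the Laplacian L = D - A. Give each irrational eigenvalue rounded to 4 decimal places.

With the vertex order [a, b, c, d, e, f, g, h, i, j], the degrees are [3, 3, 3, 3, 3, 3, 3, 3, 3, 3], giving D = diag(3, 3, 3, 3, 3, 3, 3, 3, 3, 3) and L = D - A. Diagonalising L (or applying a numerical eigensolver to the 10x10 matrix) gives the spectrum above. The single zero eigenvalue shows the graph is connected. The largest eigenvalue, 5, is at most the vertex count 10. There is one zero in the spectrum, matching the 1 component.

[0, 2, 2, 2, 2, 2, 5, 5, 5, 5]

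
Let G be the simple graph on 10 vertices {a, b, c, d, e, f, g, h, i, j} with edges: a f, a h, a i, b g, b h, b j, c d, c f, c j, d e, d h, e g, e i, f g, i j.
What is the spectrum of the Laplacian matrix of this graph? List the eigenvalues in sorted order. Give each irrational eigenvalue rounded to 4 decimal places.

[0, 2, 2, 2, 2, 2, 5, 5, 5, 5]

Each diagonal entry of L is the vertex degree and each off-diagonal entry is -1 where an edge is present, 0 otherwise; in the order [a, b, c, d, e, f, g, h, i, j] the diagonal is [3, 3, 3, 3, 3, 3, 3, 3, 3, 3]. L is symmetric positive semidefinite, so every eigenvalue is real and nonnegative. The largest eigenvalue, 5, is at most the vertex count 10.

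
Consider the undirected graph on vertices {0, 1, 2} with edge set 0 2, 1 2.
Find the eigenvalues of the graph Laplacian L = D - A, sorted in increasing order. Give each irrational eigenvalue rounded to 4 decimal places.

[0, 1, 3]

With the vertex order [0, 1, 2], the degrees are [1, 1, 2], giving D = diag(1, 1, 2) and L = D - A. L is symmetric positive semidefinite, so every eigenvalue is real and nonnegative. The single zero eigenvalue shows the graph is connected. There is one zero in the spectrum, matching the 1 component. The eigenvalues sum to 4, which equals trace(L) = 2|E|.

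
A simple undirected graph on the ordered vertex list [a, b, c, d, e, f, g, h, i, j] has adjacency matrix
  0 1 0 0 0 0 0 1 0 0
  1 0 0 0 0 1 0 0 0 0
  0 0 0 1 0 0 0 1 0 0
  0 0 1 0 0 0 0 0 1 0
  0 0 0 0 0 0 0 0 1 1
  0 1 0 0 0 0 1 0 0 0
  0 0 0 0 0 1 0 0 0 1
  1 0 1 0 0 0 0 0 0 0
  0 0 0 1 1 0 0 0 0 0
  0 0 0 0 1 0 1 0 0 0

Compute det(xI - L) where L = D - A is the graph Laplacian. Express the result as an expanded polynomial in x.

Each diagonal entry of L is the vertex degree and each off-diagonal entry is -1 where an edge is present, 0 otherwise; in the order [a, b, c, d, e, f, g, h, i, j] the diagonal is [2, 2, 2, 2, 2, 2, 2, 2, 2, 2]. Computing det(xI - L) by cofactor expansion (or equivalently via sum-over-permutations) gives x^10 - 20x^9 + 170x^8 - 800x^7 + 2275x^6 - 4004x^5 + 4290x^4 - 2640x^3 + 825x^2 - 100x. The coefficient of x^9 equals -trace(L) = -20, matching the sum of degrees. By the matrix-tree theorem the graph has (1/10) * product of the nonzero eigenvalues = 10 spanning trees.

x^10 - 20x^9 + 170x^8 - 800x^7 + 2275x^6 - 4004x^5 + 4290x^4 - 2640x^3 + 825x^2 - 100x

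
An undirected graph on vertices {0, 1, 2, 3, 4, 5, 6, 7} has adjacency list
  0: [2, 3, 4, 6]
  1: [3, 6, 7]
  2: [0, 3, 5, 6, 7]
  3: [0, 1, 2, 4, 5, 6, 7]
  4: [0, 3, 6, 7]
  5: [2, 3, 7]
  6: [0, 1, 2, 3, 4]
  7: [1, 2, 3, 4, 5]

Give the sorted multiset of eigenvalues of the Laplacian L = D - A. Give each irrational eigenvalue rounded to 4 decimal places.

Each diagonal entry of L is the vertex degree and each off-diagonal entry is -1 where an edge is present, 0 otherwise; in the order [0, 1, 2, 3, 4, 5, 6, 7] the diagonal is [4, 3, 5, 7, 4, 3, 5, 5]. L is symmetric positive semidefinite, so every eigenvalue is real and nonnegative. The single zero eigenvalue shows the graph is connected.

[0, 2.5858, 2.8642, 4.3378, 5.4142, 5.6622, 7.1358, 8]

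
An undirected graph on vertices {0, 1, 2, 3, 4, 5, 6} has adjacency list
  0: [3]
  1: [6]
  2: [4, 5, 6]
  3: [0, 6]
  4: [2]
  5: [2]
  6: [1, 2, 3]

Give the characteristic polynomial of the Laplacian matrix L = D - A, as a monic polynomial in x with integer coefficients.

x^7 - 12x^6 + 53x^5 - 108x^4 + 105x^3 - 46x^2 + 7x

Reading degrees in the order [0, 1, 2, 3, 4, 5, 6] gives [1, 1, 3, 2, 1, 1, 3]; set D = diag(1, 1, 3, 2, 1, 1, 3) and form L = D - A. L has integer entries, so p(x) = det(xI - L) has integer coefficients. Expanding the determinant yields x^7 - 12x^6 + 53x^5 - 108x^4 + 105x^3 - 46x^2 + 7x. Since p(0) = det(-L) = 0, x divides p(x). There is one zero in the spectrum, matching the 1 component.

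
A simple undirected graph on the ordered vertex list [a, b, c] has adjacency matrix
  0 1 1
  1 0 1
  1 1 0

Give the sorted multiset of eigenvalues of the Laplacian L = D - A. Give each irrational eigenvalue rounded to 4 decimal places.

With the vertex order [a, b, c], the degrees are [2, 2, 2], giving D = diag(2, 2, 2) and L = D - A. Since every row of L sums to 0, the all-ones vector is in the kernel and 0 is an eigenvalue. The single zero eigenvalue shows the graph is connected. There is one zero in the spectrum, matching the 1 component.

[0, 3, 3]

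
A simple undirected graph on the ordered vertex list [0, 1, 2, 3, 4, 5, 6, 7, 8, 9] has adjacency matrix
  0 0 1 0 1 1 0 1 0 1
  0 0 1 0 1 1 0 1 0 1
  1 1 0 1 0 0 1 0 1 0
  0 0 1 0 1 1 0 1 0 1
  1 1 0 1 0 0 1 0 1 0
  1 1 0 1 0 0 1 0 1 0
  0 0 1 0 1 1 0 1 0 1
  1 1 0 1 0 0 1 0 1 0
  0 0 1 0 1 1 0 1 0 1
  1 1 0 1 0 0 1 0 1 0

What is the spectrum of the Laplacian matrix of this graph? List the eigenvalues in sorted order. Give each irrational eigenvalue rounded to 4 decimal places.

[0, 5, 5, 5, 5, 5, 5, 5, 5, 10]

With the vertex order [0, 1, 2, 3, 4, 5, 6, 7, 8, 9], the degrees are [5, 5, 5, 5, 5, 5, 5, 5, 5, 5], giving D = diag(5, 5, 5, 5, 5, 5, 5, 5, 5, 5) and L = D - A. L is symmetric positive semidefinite, so every eigenvalue is real and nonnegative. The single zero eigenvalue shows the graph is connected. The eigenvalues sum to 50, which equals trace(L) = 2|E|.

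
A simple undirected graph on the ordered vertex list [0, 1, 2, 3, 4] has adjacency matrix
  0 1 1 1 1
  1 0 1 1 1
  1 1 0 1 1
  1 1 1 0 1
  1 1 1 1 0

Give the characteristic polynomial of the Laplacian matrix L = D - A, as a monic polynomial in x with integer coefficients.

x^5 - 20x^4 + 150x^3 - 500x^2 + 625x

With the vertex order [0, 1, 2, 3, 4], the degrees are [4, 4, 4, 4, 4], giving D = diag(4, 4, 4, 4, 4) and L = D - A. The eigenvalues of L are [0, 5, 5, 5, 5]; the characteristic polynomial is the product of (x - lambda_i), which multiplies out to x^5 - 20x^4 + 150x^3 - 500x^2 + 625x. Since p(0) = det(-L) = 0, x divides p(x). There is one zero in the spectrum, matching the 1 component. The largest eigenvalue, 5, is at most the vertex count 5.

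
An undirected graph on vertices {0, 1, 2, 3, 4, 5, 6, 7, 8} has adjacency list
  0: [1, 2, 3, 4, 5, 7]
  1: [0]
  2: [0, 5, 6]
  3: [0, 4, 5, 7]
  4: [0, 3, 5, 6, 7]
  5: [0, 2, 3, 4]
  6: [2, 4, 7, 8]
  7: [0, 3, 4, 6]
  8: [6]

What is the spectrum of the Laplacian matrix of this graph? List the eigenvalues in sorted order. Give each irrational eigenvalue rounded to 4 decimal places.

[0, 0.7239, 1.0960, 2.7028, 3.4705, 4.9780, 5.5715, 6.2024, 7.2549]

Reading degrees in the order [0, 1, 2, 3, 4, 5, 6, 7, 8] gives [6, 1, 3, 4, 5, 4, 4, 4, 1]; set D = diag(6, 1, 3, 4, 5, 4, 4, 4, 1) and form L = D - A. Since every row of L sums to 0, the all-ones vector is in the kernel and 0 is an eigenvalue. The single zero eigenvalue shows the graph is connected. There is one zero in the spectrum, matching the 1 component. By the matrix-tree theorem the graph has (1/9) * product of the nonzero eigenvalues = 1032 spanning trees.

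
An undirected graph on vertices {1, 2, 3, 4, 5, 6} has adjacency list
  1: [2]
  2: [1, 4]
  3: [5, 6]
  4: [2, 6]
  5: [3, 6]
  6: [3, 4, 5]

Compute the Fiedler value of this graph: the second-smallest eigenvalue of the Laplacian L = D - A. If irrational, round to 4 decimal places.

0.3249

Each diagonal entry of L is the vertex degree and each off-diagonal entry is -1 where an edge is present, 0 otherwise; in the order [1, 2, 3, 4, 5, 6] the diagonal is [1, 2, 2, 2, 2, 3]. The sorted Laplacian eigenvalues are [0, 0.3249, 1.4608, 3, 3, 4.2143]; the algebraic connectivity is the second entry, 0.3249. The largest eigenvalue, 4.2143, is at most the vertex count 6.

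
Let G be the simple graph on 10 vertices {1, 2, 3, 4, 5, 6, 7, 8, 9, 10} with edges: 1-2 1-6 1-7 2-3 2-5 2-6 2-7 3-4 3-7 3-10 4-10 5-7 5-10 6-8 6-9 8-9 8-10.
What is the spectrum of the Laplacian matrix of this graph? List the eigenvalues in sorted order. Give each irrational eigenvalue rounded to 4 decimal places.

[0, 0.9277, 1.3973, 2.5655, 3.2696, 3.9083, 4.6204, 4.8623, 5.9399, 6.5090]

Each diagonal entry of L is the vertex degree and each off-diagonal entry is -1 where an edge is present, 0 otherwise; in the order [1, 2, 3, 4, 5, 6, 7, 8, 9, 10] the diagonal is [3, 5, 4, 2, 3, 4, 4, 3, 2, 4]. Since every row of L sums to 0, the all-ones vector is in the kernel and 0 is an eigenvalue.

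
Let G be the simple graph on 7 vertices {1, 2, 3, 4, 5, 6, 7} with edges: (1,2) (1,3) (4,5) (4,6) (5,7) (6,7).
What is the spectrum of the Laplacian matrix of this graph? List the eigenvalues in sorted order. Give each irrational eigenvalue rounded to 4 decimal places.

[0, 0, 1, 2, 2, 3, 4]

Each diagonal entry of L is the vertex degree and each off-diagonal entry is -1 where an edge is present, 0 otherwise; in the order [1, 2, 3, 4, 5, 6, 7] the diagonal is [2, 1, 1, 2, 2, 2, 2]. The multiplicity of 0 as a Laplacian eigenvalue equals the number of connected components. The 2 zero eigenvalues correspond to the 2 connected components. The largest eigenvalue, 4, is at most the vertex count 7.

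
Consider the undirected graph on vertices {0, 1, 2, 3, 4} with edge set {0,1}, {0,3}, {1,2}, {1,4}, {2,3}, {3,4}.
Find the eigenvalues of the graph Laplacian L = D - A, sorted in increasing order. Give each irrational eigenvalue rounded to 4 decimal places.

Reading degrees in the order [0, 1, 2, 3, 4] gives [2, 3, 2, 3, 2]; set D = diag(2, 3, 2, 3, 2) and form L = D - A. Since every row of L sums to 0, the all-ones vector is in the kernel and 0 is an eigenvalue. The single zero eigenvalue shows the graph is connected.

[0, 2, 2, 3, 5]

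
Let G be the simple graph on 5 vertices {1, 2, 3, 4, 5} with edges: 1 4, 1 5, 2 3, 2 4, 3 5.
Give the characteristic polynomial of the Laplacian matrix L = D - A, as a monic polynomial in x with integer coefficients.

x^5 - 10x^4 + 35x^3 - 50x^2 + 25x

Each diagonal entry of L is the vertex degree and each off-diagonal entry is -1 where an edge is present, 0 otherwise; in the order [1, 2, 3, 4, 5] the diagonal is [2, 2, 2, 2, 2]. L has integer entries, so p(x) = det(xI - L) has integer coefficients. Expanding the determinant yields x^5 - 10x^4 + 35x^3 - 50x^2 + 25x. The constant term is 0 because L is singular (the all-ones vector lies in its kernel). There is one zero in the spectrum, matching the 1 component. The largest eigenvalue, 3.6180, is at most the vertex count 5.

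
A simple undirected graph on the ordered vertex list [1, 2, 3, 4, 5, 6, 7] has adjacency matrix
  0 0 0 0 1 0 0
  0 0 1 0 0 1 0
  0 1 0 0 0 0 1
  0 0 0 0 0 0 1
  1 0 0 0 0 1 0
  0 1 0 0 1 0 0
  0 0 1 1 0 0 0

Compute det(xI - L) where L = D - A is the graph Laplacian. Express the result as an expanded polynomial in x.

x^7 - 12x^6 + 55x^5 - 120x^4 + 126x^3 - 56x^2 + 7x

With the vertex order [1, 2, 3, 4, 5, 6, 7], the degrees are [1, 2, 2, 1, 2, 2, 2], giving D = diag(1, 2, 2, 1, 2, 2, 2) and L = D - A. Computing det(xI - L) by cofactor expansion (or equivalently via sum-over-permutations) gives x^7 - 12x^6 + 55x^5 - 120x^4 + 126x^3 - 56x^2 + 7x. The constant term is 0 because L is singular (the all-ones vector lies in its kernel). The largest eigenvalue, 3.8019, is at most the vertex count 7.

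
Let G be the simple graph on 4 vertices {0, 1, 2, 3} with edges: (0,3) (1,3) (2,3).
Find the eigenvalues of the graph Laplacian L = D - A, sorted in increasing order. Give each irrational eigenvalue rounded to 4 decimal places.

[0, 1, 1, 4]

Reading degrees in the order [0, 1, 2, 3] gives [1, 1, 1, 3]; set D = diag(1, 1, 1, 3) and form L = D - A. Diagonalising L (or applying a numerical eigensolver to the 4x4 matrix) gives the spectrum above. By the matrix-tree theorem the graph has (1/4) * product of the nonzero eigenvalues = 1 spanning tree. There is one zero in the spectrum, matching the 1 component.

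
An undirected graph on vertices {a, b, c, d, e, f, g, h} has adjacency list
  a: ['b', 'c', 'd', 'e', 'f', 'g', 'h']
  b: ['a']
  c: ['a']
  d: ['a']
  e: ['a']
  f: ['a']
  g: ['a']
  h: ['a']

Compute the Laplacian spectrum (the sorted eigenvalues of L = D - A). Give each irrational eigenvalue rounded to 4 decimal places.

Each diagonal entry of L is the vertex degree and each off-diagonal entry is -1 where an edge is present, 0 otherwise; in the order [a, b, c, d, e, f, g, h] the diagonal is [7, 1, 1, 1, 1, 1, 1, 1]. The multiplicity of 0 as a Laplacian eigenvalue equals the number of connected components. The largest eigenvalue, 8, is at most the vertex count 8.

[0, 1, 1, 1, 1, 1, 1, 8]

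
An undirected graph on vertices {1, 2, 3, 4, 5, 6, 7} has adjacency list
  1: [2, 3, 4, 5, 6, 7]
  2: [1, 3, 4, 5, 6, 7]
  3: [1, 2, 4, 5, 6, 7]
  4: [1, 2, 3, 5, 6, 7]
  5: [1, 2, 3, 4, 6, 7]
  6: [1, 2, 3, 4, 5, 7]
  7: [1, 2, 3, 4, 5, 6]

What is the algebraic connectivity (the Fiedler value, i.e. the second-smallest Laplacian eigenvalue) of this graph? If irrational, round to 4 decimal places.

Reading degrees in the order [1, 2, 3, 4, 5, 6, 7] gives [6, 6, 6, 6, 6, 6, 6]; set D = diag(6, 6, 6, 6, 6, 6, 6) and form L = D - A. Computing the eigenvalues of L and sorting gives [0, 7, 7, 7, 7, 7, 7]. The Fiedler value lambda_2 = 7 is strictly positive, so the graph is connected. The largest eigenvalue, 7, is at most the vertex count 7.

7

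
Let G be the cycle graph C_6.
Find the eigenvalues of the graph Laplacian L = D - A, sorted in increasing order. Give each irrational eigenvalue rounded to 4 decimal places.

The graph has 6 vertices and degree multiset [2, 2, 2, 2, 2, 2]; D is the diagonal matrix of degrees and L = D - A. L is symmetric positive semidefinite, so every eigenvalue is real and nonnegative. By the matrix-tree theorem the graph has (1/6) * product of the nonzero eigenvalues = 6 spanning trees. The eigenvalues sum to 12, which equals trace(L) = 2|E|.

[0, 1, 1, 3, 3, 4]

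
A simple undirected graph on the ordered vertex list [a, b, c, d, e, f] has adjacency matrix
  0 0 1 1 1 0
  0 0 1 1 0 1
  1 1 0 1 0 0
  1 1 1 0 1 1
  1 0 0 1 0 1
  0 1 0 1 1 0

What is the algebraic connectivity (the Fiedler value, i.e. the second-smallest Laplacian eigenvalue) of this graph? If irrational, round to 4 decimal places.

2.3820

Each diagonal entry of L is the vertex degree and each off-diagonal entry is -1 where an edge is present, 0 otherwise; in the order [a, b, c, d, e, f] the diagonal is [3, 3, 3, 5, 3, 3]. The sorted Laplacian eigenvalues are [0, 2.3820, 2.3820, 4.6180, 4.6180, 6]; the algebraic connectivity is the second entry, 2.3820. The largest eigenvalue, 6, is at most the vertex count 6.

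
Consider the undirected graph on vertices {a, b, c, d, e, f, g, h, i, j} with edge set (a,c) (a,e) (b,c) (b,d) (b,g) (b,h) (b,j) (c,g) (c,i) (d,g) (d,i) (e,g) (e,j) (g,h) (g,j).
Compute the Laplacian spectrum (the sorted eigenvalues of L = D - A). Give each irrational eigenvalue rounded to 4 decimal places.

[0, 0, 1.2709, 1.4241, 2.2500, 3.3183, 3.6518, 4.4947, 6.3487, 7.2415]

With the vertex order [a, b, c, d, e, f, g, h, i, j], the degrees are [2, 5, 4, 3, 3, 0, 6, 2, 2, 3], giving D = diag(2, 5, 4, 3, 3, 0, 6, 2, 2, 3) and L = D - A. Diagonalising L (or applying a numerical eigensolver to the 10x10 matrix) gives the spectrum above. The 2 zero eigenvalues correspond to the 2 connected components. There are 2 zeros in the spectrum, matching the 2 components.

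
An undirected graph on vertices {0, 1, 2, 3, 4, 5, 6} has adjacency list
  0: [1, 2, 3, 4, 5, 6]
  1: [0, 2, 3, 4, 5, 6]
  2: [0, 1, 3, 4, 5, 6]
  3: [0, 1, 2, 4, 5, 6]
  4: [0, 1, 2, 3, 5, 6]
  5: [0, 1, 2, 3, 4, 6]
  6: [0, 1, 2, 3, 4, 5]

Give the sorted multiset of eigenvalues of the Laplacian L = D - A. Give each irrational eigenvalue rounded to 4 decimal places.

[0, 7, 7, 7, 7, 7, 7]

Each diagonal entry of L is the vertex degree and each off-diagonal entry is -1 where an edge is present, 0 otherwise; in the order [0, 1, 2, 3, 4, 5, 6] the diagonal is [6, 6, 6, 6, 6, 6, 6]. The multiplicity of 0 as a Laplacian eigenvalue equals the number of connected components.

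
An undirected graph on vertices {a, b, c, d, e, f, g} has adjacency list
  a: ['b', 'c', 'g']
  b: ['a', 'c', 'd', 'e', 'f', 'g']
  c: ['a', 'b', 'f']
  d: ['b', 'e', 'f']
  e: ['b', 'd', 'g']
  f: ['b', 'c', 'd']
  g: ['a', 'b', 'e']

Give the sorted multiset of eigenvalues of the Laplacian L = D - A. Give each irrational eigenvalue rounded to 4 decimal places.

[0, 2, 2, 4, 4, 5, 7]

Reading degrees in the order [a, b, c, d, e, f, g] gives [3, 6, 3, 3, 3, 3, 3]; set D = diag(3, 6, 3, 3, 3, 3, 3) and form L = D - A. Since every row of L sums to 0, the all-ones vector is in the kernel and 0 is an eigenvalue. There is one zero in the spectrum, matching the 1 component. By the matrix-tree theorem the graph has (1/7) * product of the nonzero eigenvalues = 320 spanning trees.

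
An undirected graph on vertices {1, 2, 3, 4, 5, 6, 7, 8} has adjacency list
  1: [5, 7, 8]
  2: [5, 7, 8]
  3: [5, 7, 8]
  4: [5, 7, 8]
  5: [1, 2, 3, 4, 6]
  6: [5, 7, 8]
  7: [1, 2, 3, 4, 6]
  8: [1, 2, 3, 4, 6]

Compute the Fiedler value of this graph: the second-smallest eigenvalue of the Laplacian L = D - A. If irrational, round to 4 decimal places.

Each diagonal entry of L is the vertex degree and each off-diagonal entry is -1 where an edge is present, 0 otherwise; in the order [1, 2, 3, 4, 5, 6, 7, 8] the diagonal is [3, 3, 3, 3, 5, 3, 5, 5]. The sorted Laplacian eigenvalues are [0, 3, 3, 3, 3, 5, 5, 8]; the algebraic connectivity is the second entry, 3. There is one zero in the spectrum, matching the 1 component. The largest eigenvalue, 8, is at most the vertex count 8.

3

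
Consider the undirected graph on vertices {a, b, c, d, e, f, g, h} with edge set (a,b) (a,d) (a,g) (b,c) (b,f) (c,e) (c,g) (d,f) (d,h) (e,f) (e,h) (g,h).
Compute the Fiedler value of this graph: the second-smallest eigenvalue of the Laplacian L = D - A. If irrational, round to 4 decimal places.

2

Each diagonal entry of L is the vertex degree and each off-diagonal entry is -1 where an edge is present, 0 otherwise; in the order [a, b, c, d, e, f, g, h] the diagonal is [3, 3, 3, 3, 3, 3, 3, 3]. The smallest Laplacian eigenvalue is always 0. The next one, lambda_2 = 2, measures how hard the graph is to disconnect: larger values mean better connectivity. By the matrix-tree theorem the graph has (1/8) * product of the nonzero eigenvalues = 384 spanning trees.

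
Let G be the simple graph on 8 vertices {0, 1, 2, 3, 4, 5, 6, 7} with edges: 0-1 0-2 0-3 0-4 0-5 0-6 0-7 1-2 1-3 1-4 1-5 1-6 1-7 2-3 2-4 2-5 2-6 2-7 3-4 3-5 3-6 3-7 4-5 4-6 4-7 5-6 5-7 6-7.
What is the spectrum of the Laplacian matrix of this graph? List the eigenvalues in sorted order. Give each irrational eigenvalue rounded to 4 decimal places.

[0, 8, 8, 8, 8, 8, 8, 8]

Reading degrees in the order [0, 1, 2, 3, 4, 5, 6, 7] gives [7, 7, 7, 7, 7, 7, 7, 7]; set D = diag(7, 7, 7, 7, 7, 7, 7, 7) and form L = D - A. The multiplicity of 0 as a Laplacian eigenvalue equals the number of connected components. The single zero eigenvalue shows the graph is connected.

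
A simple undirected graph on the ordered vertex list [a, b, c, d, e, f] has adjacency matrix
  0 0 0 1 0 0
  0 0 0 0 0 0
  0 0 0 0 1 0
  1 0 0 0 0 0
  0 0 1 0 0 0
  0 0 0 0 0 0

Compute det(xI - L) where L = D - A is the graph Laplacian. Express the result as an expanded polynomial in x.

Reading degrees in the order [a, b, c, d, e, f] gives [1, 0, 1, 1, 1, 0]; set D = diag(1, 0, 1, 1, 1, 0) and form L = D - A. L has integer entries, so p(x) = det(xI - L) has integer coefficients. Expanding the determinant yields x^6 - 4x^5 + 4x^4. Since p(0) = det(-L) = 0, x divides p(x). The eigenvalues sum to 4, which equals trace(L) = 2|E|.

x^6 - 4x^5 + 4x^4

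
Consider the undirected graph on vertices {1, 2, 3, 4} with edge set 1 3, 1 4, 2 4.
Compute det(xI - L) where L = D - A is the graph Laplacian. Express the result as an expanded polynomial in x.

x^4 - 6x^3 + 10x^2 - 4x

With the vertex order [1, 2, 3, 4], the degrees are [2, 1, 1, 2], giving D = diag(2, 1, 1, 2) and L = D - A. L has integer entries, so p(x) = det(xI - L) has integer coefficients. Expanding the determinant yields x^4 - 6x^3 + 10x^2 - 4x. The constant term is 0 because L is singular (the all-ones vector lies in its kernel). The largest eigenvalue, 3.4142, is at most the vertex count 4. The eigenvalues sum to 6, which equals trace(L) = 2|E|.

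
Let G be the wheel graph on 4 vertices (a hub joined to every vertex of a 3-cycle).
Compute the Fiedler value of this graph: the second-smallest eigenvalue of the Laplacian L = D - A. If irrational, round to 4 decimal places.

The graph has 4 vertices and degree multiset [3, 3, 3, 3]; D is the diagonal matrix of degrees and L = D - A. Computing the eigenvalues of L and sorting gives [0, 4, 4, 4]. The Fiedler value lambda_2 = 4 is strictly positive, so the graph is connected. The largest eigenvalue, 4, is at most the vertex count 4.

4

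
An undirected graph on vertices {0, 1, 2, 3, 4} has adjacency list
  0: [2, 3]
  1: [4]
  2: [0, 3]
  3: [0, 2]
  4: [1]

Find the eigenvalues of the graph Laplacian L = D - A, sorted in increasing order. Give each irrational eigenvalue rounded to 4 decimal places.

[0, 0, 2, 3, 3]

Each diagonal entry of L is the vertex degree and each off-diagonal entry is -1 where an edge is present, 0 otherwise; in the order [0, 1, 2, 3, 4] the diagonal is [2, 1, 2, 2, 1]. Since every row of L sums to 0, the all-ones vector is in the kernel and 0 is an eigenvalue. The 2 zero eigenvalues correspond to the 2 connected components. There are 2 zeros in the spectrum, matching the 2 components. The largest eigenvalue, 3, is at most the vertex count 5.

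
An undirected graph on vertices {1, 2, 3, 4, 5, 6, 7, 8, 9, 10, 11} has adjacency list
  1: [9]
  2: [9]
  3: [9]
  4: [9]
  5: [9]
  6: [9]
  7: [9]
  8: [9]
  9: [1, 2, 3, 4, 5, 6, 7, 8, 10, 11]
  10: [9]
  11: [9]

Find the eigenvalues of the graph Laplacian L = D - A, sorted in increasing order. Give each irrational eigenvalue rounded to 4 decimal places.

[0, 1, 1, 1, 1, 1, 1, 1, 1, 1, 11]

With the vertex order [1, 2, 3, 4, 5, 6, 7, 8, 9, 10, 11], the degrees are [1, 1, 1, 1, 1, 1, 1, 1, 10, 1, 1], giving D = diag(1, 1, 1, 1, 1, 1, 1, 1, 10, 1, 1) and L = D - A. L is symmetric positive semidefinite, so every eigenvalue is real and nonnegative. The single zero eigenvalue shows the graph is connected. There is one zero in the spectrum, matching the 1 component. The largest eigenvalue, 11, is at most the vertex count 11.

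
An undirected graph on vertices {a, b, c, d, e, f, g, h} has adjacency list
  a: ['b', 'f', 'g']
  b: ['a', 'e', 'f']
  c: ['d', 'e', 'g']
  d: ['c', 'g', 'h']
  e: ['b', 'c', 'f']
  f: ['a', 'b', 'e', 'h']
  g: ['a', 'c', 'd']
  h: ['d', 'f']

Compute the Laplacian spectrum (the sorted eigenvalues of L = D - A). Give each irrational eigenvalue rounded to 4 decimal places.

Reading degrees in the order [a, b, c, d, e, f, g, h] gives [3, 3, 3, 3, 3, 4, 3, 2]; set D = diag(3, 3, 3, 3, 3, 4, 3, 2) and form L = D - A. Diagonalising L (or applying a numerical eigensolver to the 8x8 matrix) gives the spectrum above. The largest eigenvalue, 5.3028, is at most the vertex count 8. By the matrix-tree theorem the graph has (1/8) * product of the nonzero eigenvalues = 297 spanning trees.

[0, 1.2679, 1.6972, 2.3820, 4, 4.6180, 4.7321, 5.3028]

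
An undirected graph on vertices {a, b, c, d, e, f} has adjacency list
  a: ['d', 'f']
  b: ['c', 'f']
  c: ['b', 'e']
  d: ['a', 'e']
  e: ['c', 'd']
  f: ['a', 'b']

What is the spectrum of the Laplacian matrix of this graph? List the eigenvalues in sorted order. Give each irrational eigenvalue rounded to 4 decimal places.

[0, 1, 1, 3, 3, 4]

Each diagonal entry of L is the vertex degree and each off-diagonal entry is -1 where an edge is present, 0 otherwise; in the order [a, b, c, d, e, f] the diagonal is [2, 2, 2, 2, 2, 2]. L is symmetric positive semidefinite, so every eigenvalue is real and nonnegative. The single zero eigenvalue shows the graph is connected. There is one zero in the spectrum, matching the 1 component.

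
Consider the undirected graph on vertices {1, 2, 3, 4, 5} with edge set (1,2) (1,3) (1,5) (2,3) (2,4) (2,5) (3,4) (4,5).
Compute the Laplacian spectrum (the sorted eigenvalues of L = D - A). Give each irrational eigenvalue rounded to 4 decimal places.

[0, 3, 3, 5, 5]

With the vertex order [1, 2, 3, 4, 5], the degrees are [3, 4, 3, 3, 3], giving D = diag(3, 4, 3, 3, 3) and L = D - A. Since every row of L sums to 0, the all-ones vector is in the kernel and 0 is an eigenvalue. The largest eigenvalue, 5, is at most the vertex count 5.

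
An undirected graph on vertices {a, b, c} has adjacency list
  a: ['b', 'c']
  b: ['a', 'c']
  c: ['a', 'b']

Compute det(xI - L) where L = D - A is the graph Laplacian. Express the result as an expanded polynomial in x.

Reading degrees in the order [a, b, c] gives [2, 2, 2]; set D = diag(2, 2, 2) and form L = D - A. The eigenvalues of L are [0, 3, 3]; the characteristic polynomial is the product of (x - lambda_i), which multiplies out to x^3 - 6x^2 + 9x. The constant term is 0 because L is singular (the all-ones vector lies in its kernel). The eigenvalues sum to 6, which equals trace(L) = 2|E|.

x^3 - 6x^2 + 9x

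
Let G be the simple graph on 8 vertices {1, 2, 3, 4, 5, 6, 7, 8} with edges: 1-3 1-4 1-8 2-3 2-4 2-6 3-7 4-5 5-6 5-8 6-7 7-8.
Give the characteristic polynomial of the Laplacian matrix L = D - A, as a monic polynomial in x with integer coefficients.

Each diagonal entry of L is the vertex degree and each off-diagonal entry is -1 where an edge is present, 0 otherwise; in the order [1, 2, 3, 4, 5, 6, 7, 8] the diagonal is [3, 3, 3, 3, 3, 3, 3, 3]. L has integer entries, so p(x) = det(xI - L) has integer coefficients. Expanding the determinant yields x^8 - 24x^7 + 240x^6 - 1296x^5 + 4080x^4 - 7488x^3 + 7424x^2 - 3072x. The constant term is 0 because L is singular (the all-ones vector lies in its kernel). The largest eigenvalue, 6, is at most the vertex count 8. By the matrix-tree theorem the graph has (1/8) * product of the nonzero eigenvalues = 384 spanning trees.

x^8 - 24x^7 + 240x^6 - 1296x^5 + 4080x^4 - 7488x^3 + 7424x^2 - 3072x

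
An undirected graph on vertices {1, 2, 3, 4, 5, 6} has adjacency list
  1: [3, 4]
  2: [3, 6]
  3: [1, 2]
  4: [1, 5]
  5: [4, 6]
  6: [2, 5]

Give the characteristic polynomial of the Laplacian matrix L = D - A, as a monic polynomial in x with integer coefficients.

With the vertex order [1, 2, 3, 4, 5, 6], the degrees are [2, 2, 2, 2, 2, 2], giving D = diag(2, 2, 2, 2, 2, 2) and L = D - A. Computing det(xI - L) by cofactor expansion (or equivalently via sum-over-permutations) gives x^6 - 12x^5 + 54x^4 - 112x^3 + 105x^2 - 36x. Since p(0) = det(-L) = 0, x divides p(x).

x^6 - 12x^5 + 54x^4 - 112x^3 + 105x^2 - 36x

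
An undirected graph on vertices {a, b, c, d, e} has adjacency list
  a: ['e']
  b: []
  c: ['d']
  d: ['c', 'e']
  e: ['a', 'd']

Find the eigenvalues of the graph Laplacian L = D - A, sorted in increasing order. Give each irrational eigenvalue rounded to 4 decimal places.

[0, 0, 0.5858, 2, 3.4142]

Each diagonal entry of L is the vertex degree and each off-diagonal entry is -1 where an edge is present, 0 otherwise; in the order [a, b, c, d, e] the diagonal is [1, 0, 1, 2, 2]. Since every row of L sums to 0, the all-ones vector is in the kernel and 0 is an eigenvalue. The 2 zero eigenvalues correspond to the 2 connected components.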